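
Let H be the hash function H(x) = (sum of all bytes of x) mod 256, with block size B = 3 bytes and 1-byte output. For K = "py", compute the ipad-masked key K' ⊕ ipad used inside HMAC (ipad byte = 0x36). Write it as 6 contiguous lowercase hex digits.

464f36

Key "py" = 70 79 is 2 bytes ≤ B = 3; zero-pad to 3 bytes: K' = 70 79 00.
XOR each byte with 0x36: 70⊕36=46, 79⊕36=4f, 00⊕36=36.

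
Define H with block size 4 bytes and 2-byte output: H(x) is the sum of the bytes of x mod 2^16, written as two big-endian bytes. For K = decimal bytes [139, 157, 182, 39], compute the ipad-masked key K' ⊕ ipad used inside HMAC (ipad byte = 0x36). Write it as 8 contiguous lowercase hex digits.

Key decimal bytes [139, 157, 182, 39] = 8b 9d b6 27 is exactly B = 4 bytes: K' = 8b 9d b6 27.
XOR each byte with 0x36: 8b⊕36=bd, 9d⊕36=ab, b6⊕36=80, 27⊕36=11.

bdab8011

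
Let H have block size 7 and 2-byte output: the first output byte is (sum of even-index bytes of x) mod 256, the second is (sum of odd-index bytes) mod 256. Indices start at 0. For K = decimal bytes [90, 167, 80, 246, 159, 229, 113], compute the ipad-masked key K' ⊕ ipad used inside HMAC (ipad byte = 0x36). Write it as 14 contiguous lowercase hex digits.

Key decimal bytes [90, 167, 80, 246, 159, 229, 113] = 5a a7 50 f6 9f e5 71 is exactly B = 7 bytes: K' = 5a a7 50 f6 9f e5 71.
XOR each byte with 0x36: 5a⊕36=6c, a7⊕36=91, 50⊕36=66, f6⊕36=c0, 9f⊕36=a9, e5⊕36=d3, 71⊕36=47.

6c9166c0a9d347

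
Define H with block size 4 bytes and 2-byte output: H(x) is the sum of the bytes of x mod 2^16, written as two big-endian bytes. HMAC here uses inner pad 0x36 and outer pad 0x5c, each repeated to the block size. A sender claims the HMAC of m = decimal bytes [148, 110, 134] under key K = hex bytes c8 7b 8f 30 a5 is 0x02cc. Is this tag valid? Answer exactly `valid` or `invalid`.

valid

Key hex bytes c8 7b 8f 30 a5 is 5 bytes > B = 4, so hash it first: H(key) = 02 a7, then zero-pad to 4 bytes: K' = 02 a7 00 00.
K' ⊕ ipad = 34 91 36 36; K' ⊕ opad = 5e fb 5c 5c.
Inner hash: sum = 52+145+54+54+148+110+134 = 697 → 02 b9.
Outer hash (recomputed tag): sum = 94+251+92+92+2+185 = 716 → 02 cc.
Recomputed tag = 02cc; claimed = 02cc → match.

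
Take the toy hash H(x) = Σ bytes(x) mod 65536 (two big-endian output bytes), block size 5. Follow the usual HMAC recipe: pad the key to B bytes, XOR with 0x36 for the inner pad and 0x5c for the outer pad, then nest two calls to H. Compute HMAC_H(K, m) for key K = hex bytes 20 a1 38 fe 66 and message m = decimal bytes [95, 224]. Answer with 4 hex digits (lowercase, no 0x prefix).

Key hex bytes 20 a1 38 fe 66 is exactly B = 5 bytes: K' = 20 a1 38 fe 66.
K' ⊕ ipad = 16 97 0e c8 50.  K' ⊕ opad = 7c fd 64 a2 3a.
Inner input = (K'⊕ipad) ∥ m = 16 97 0e c8 50 ∥ 5f e0.
Inner hash: sum = 22+151+14+200+80+95+224 = 786 → 03 12.
Outer input = (K'⊕opad) ∥ inner = 7c fd 64 a2 3a ∥ 03 12.
Outer hash (tag): sum = 124+253+100+162+58+3+18 = 718 → 02 ce.

02ce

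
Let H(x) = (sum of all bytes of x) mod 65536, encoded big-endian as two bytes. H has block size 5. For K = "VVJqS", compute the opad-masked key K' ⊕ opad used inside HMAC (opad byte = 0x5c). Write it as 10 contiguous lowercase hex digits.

Key "VVJqS" = 56 56 4a 71 53 is exactly B = 5 bytes: K' = 56 56 4a 71 53.
XOR each byte with 0x5c: 56⊕5c=0a, 56⊕5c=0a, 4a⊕5c=16, 71⊕5c=2d, 53⊕5c=0f.

0a0a162d0f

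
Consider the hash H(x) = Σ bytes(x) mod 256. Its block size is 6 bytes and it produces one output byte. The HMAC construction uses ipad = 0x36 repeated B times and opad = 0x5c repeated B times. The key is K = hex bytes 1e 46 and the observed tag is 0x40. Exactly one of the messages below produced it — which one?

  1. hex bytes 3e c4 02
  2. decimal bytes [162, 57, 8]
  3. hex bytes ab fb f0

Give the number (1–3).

1

Key hex bytes 1e 46 is 2 bytes ≤ B = 6; zero-pad to 6 bytes: K' = 1e 46 00 00 00 00.
K' ⊕ ipad = 28 70 36 36 36 36; K' ⊕ opad = 42 1a 5c 5c 5c 5c.
m1: inner = H(28 70 36 36 36 36 3e c4 02) = 74; tag = H(42 1a 5c 5c 5c 5c 74) = 40 ← matches
m2: inner = H(28 70 36 36 36 36 a2 39 08) = 53; tag = H(42 1a 5c 5c 5c 5c 53) = 1f
m3: inner = H(28 70 36 36 36 36 ab fb f0) = 06; tag = H(42 1a 5c 5c 5c 5c 06) = d2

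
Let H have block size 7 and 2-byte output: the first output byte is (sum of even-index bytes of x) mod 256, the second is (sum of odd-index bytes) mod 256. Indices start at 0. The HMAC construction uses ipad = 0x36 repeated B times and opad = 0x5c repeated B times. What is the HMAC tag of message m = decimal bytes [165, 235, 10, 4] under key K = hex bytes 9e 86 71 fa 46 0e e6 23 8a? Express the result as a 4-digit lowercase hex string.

Key hex bytes 9e 86 71 fa 46 0e e6 23 8a is 9 bytes > B = 7, so hash it first: H(key) = c5 b1, then zero-pad to 7 bytes: K' = c5 b1 00 00 00 00 00.
K' ⊕ ipad = f3 87 36 36 36 36 36.  K' ⊕ opad = 99 ed 5c 5c 5c 5c 5c.
Inner input = (K'⊕ipad) ∥ m = f3 87 36 36 36 36 36 ∥ a5 eb 0a 04.
Inner hash: even-index sum = 644 mod 256 = 132; odd-index sum = 418 mod 256 = 162 → 84 a2.
Outer input = (K'⊕opad) ∥ inner = 99 ed 5c 5c 5c 5c 5c ∥ 84 a2.
Outer hash (tag): even-index sum = 591 mod 256 = 79; odd-index sum = 553 mod 256 = 41 → 4f 29.

4f29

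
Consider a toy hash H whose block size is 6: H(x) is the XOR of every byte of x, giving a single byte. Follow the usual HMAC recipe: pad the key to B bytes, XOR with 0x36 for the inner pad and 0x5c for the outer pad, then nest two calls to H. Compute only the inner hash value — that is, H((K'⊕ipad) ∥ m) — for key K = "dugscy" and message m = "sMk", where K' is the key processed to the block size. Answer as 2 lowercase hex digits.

4a

Key "dugscy" = 64 75 67 73 63 79 is exactly B = 6 bytes: K' = 64 75 67 73 63 79.
K' ⊕ ipad = 52 43 51 45 55 4f.
Inner input = 52 43 51 45 55 4f ∥ 73 4d 6b.
Inner hash: XOR 52⊕43⊕51⊕45⊕55⊕4f⊕73⊕4d⊕6b = 4a.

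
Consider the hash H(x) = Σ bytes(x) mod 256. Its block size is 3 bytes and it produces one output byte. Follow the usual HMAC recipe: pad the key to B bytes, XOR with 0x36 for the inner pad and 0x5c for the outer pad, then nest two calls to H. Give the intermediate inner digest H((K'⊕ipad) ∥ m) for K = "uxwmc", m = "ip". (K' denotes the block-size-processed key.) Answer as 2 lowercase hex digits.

Key "uxwmc" = 75 78 77 6d 63 is 5 bytes > B = 3, so hash it first: H(key) = 34, then zero-pad to 3 bytes: K' = 34 00 00.
K' ⊕ ipad = 02 36 36.
Inner input = 02 36 36 ∥ 69 70.
Inner hash: sum = 2+54+54+105+112 = 327; mod 256 = 71 → 47.

47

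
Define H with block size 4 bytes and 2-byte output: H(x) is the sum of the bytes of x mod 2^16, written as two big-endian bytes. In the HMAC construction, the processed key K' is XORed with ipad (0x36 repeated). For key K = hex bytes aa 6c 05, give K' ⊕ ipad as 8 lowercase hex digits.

Key hex bytes aa 6c 05 is 3 bytes ≤ B = 4; zero-pad to 4 bytes: K' = aa 6c 05 00.
XOR each byte with 0x36: aa⊕36=9c, 6c⊕36=5a, 05⊕36=33, 00⊕36=36.

9c5a3336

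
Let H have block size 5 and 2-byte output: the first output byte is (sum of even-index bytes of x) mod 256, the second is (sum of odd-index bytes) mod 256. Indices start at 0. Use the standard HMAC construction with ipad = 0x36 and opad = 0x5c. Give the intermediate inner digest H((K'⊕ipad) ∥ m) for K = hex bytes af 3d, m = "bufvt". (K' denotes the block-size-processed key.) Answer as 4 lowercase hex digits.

Key hex bytes af 3d is 2 bytes ≤ B = 5; zero-pad to 5 bytes: K' = af 3d 00 00 00.
K' ⊕ ipad = 99 0b 36 36 36.
Inner input = 99 0b 36 36 36 ∥ 62 75 66 76 74.
Inner hash: even-index sum = 496 mod 256 = 240; odd-index sum = 381 mod 256 = 125 → f0 7d.

f07d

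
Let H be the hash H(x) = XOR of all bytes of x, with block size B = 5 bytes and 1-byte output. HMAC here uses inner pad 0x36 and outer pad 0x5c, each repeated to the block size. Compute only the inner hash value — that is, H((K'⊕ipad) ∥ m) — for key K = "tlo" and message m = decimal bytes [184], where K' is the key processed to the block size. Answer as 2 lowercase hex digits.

f9

Key "tlo" = 74 6c 6f is 3 bytes ≤ B = 5; zero-pad to 5 bytes: K' = 74 6c 6f 00 00.
K' ⊕ ipad = 42 5a 59 36 36.
Inner input = 42 5a 59 36 36 ∥ b8.
Inner hash: XOR 42⊕5a⊕59⊕36⊕36⊕b8 = f9.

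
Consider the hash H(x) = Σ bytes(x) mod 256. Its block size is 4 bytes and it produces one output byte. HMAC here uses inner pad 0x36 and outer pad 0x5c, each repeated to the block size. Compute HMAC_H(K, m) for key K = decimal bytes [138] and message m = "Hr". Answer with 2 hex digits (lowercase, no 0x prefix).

02

Key decimal bytes [138] = 8a is 1 byte ≤ B = 4; zero-pad to 4 bytes: K' = 8a 00 00 00.
K' ⊕ ipad = bc 36 36 36.  K' ⊕ opad = d6 5c 5c 5c.
Inner input = (K'⊕ipad) ∥ m = bc 36 36 36 ∥ 48 72.
Inner hash: sum = 188+54+54+54+72+114 = 536; mod 256 = 24 → 18.
Outer input = (K'⊕opad) ∥ inner = d6 5c 5c 5c ∥ 18.
Outer hash (tag): sum = 214+92+92+92+24 = 514; mod 256 = 2 → 02.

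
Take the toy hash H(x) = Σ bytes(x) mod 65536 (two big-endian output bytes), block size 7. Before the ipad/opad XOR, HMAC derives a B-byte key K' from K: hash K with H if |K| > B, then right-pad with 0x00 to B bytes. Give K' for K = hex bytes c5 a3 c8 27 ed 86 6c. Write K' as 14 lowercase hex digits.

Key hex bytes c5 a3 c8 27 ed 86 6c is exactly B = 7 bytes: K' = c5 a3 c8 27 ed 86 6c.

c5a3c827ed866c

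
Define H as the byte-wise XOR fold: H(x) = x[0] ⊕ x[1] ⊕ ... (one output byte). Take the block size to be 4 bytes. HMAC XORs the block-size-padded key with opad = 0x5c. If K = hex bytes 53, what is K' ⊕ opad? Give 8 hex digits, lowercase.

0f5c5c5c

Key hex bytes 53 is 1 byte ≤ B = 4; zero-pad to 4 bytes: K' = 53 00 00 00.
XOR each byte with 0x5c: 53⊕5c=0f, 00⊕5c=5c, 00⊕5c=5c, 00⊕5c=5c.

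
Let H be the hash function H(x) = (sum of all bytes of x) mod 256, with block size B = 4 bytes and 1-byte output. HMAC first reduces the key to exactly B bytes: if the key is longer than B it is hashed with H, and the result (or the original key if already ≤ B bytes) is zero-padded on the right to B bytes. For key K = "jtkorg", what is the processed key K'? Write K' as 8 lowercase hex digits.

|K| = 6 > B = 4, so first hash the key.
H(K): sum = 106+116+107+111+114+103 = 657; mod 256 = 145 → 91.
Zero-pad H(K) = 91 to 4 bytes: K' = 91 00 00 00.

91000000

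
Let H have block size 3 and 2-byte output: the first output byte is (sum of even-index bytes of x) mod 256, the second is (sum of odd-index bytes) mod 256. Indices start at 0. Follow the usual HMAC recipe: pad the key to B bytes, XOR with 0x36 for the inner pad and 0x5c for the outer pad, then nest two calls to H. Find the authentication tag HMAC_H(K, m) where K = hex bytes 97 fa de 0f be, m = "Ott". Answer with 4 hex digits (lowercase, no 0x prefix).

cd04

Key hex bytes 97 fa de 0f be is 5 bytes > B = 3, so hash it first: H(key) = 33 09, then zero-pad to 3 bytes: K' = 33 09 00.
K' ⊕ ipad = 05 3f 36.  K' ⊕ opad = 6f 55 5c.
Inner input = (K'⊕ipad) ∥ m = 05 3f 36 ∥ 4f 74 74.
Inner hash: even-index sum = 175 mod 256 = 175; odd-index sum = 258 mod 256 = 2 → af 02.
Outer input = (K'⊕opad) ∥ inner = 6f 55 5c ∥ af 02.
Outer hash (tag): even-index sum = 205 mod 256 = 205; odd-index sum = 260 mod 256 = 4 → cd 04.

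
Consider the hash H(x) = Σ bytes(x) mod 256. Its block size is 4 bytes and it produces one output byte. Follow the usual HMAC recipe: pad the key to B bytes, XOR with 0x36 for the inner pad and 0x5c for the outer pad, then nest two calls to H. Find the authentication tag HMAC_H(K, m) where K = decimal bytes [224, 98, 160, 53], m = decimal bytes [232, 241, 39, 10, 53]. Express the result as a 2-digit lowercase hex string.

61

Key decimal bytes [224, 98, 160, 53] = e0 62 a0 35 is exactly B = 4 bytes: K' = e0 62 a0 35.
K' ⊕ ipad = d6 54 96 03.  K' ⊕ opad = bc 3e fc 69.
Inner input = (K'⊕ipad) ∥ m = d6 54 96 03 ∥ e8 f1 27 0a 35.
Inner hash: sum = 214+84+150+3+232+241+39+10+53 = 1026; mod 256 = 2 → 02.
Outer input = (K'⊕opad) ∥ inner = bc 3e fc 69 ∥ 02.
Outer hash (tag): sum = 188+62+252+105+2 = 609; mod 256 = 97 → 61.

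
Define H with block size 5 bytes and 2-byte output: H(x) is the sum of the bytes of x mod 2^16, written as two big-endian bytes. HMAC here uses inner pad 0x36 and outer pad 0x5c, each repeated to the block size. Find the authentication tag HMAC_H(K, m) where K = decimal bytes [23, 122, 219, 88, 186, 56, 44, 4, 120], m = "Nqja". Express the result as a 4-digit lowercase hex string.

Key decimal bytes [23, 122, 219, 88, 186, 56, 44, 4, 120] = 17 7a db 58 ba 38 2c 04 78 is 9 bytes > B = 5, so hash it first: H(key) = 03 5e, then zero-pad to 5 bytes: K' = 03 5e 00 00 00.
K' ⊕ ipad = 35 68 36 36 36.  K' ⊕ opad = 5f 02 5c 5c 5c.
Inner input = (K'⊕ipad) ∥ m = 35 68 36 36 36 ∥ 4e 71 6a 61.
Inner hash: sum = 53+104+54+54+54+78+113+106+97 = 713 → 02 c9.
Outer input = (K'⊕opad) ∥ inner = 5f 02 5c 5c 5c ∥ 02 c9.
Outer hash (tag): sum = 95+2+92+92+92+2+201 = 576 → 02 40.

0240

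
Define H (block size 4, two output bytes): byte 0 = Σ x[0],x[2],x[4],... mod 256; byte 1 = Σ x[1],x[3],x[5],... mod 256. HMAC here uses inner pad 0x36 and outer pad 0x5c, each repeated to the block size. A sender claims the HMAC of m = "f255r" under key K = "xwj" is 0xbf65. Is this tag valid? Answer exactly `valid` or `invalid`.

invalid

Key "xwj" = 78 77 6a is 3 bytes ≤ B = 4; zero-pad to 4 bytes: K' = 78 77 6a 00.
K' ⊕ ipad = 4e 41 5c 36; K' ⊕ opad = 24 2b 36 5c.
Inner hash: even-index sum = 439 mod 256 = 183; odd-index sum = 222 mod 256 = 222 → b7 de.
Outer hash (recomputed tag): even-index sum = 273 mod 256 = 17; odd-index sum = 357 mod 256 = 101 → 11 65.
Recomputed tag = 1165; claimed = bf65 → mismatch.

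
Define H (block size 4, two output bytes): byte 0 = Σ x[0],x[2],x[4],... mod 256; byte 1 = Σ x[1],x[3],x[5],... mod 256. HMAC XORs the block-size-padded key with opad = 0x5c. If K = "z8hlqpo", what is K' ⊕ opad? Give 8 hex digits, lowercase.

9e485c5c

Key "z8hlqpo" = 7a 38 68 6c 71 70 6f is 7 bytes > B = 4, so hash it first: H(key) = c2 14, then zero-pad to 4 bytes: K' = c2 14 00 00.
XOR each byte with 0x5c: c2⊕5c=9e, 14⊕5c=48, 00⊕5c=5c, 00⊕5c=5c.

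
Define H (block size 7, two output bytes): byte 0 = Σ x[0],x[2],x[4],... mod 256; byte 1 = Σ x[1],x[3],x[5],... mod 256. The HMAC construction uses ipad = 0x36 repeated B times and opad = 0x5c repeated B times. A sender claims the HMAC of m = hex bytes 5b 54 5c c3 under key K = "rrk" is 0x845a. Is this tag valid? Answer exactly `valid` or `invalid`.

Key "rrk" = 72 72 6b is 3 bytes ≤ B = 7; zero-pad to 7 bytes: K' = 72 72 6b 00 00 00 00.
K' ⊕ ipad = 44 44 5d 36 36 36 36; K' ⊕ opad = 2e 2e 37 5c 5c 5c 5c.
Inner hash: even-index sum = 548 mod 256 = 36; odd-index sum = 359 mod 256 = 103 → 24 67.
Outer hash (recomputed tag): even-index sum = 388 mod 256 = 132; odd-index sum = 266 mod 256 = 10 → 84 0a.
Recomputed tag = 840a; claimed = 845a → mismatch.

invalid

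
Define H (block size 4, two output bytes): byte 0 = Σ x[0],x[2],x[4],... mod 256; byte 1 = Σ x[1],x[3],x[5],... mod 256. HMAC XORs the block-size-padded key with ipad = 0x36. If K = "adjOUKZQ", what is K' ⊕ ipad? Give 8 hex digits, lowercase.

Key "adjOUKZQ" = 61 64 6a 4f 55 4b 5a 51 is 8 bytes > B = 4, so hash it first: H(key) = 7a 4f, then zero-pad to 4 bytes: K' = 7a 4f 00 00.
XOR each byte with 0x36: 7a⊕36=4c, 4f⊕36=79, 00⊕36=36, 00⊕36=36.

4c793636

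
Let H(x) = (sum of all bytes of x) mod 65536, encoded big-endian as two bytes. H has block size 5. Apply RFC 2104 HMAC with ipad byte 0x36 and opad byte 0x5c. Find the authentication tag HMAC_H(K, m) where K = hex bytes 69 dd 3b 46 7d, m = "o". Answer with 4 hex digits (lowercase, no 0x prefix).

Key hex bytes 69 dd 3b 46 7d is exactly B = 5 bytes: K' = 69 dd 3b 46 7d.
K' ⊕ ipad = 5f eb 0d 70 4b.  K' ⊕ opad = 35 81 67 1a 21.
Inner input = (K'⊕ipad) ∥ m = 5f eb 0d 70 4b ∥ 6f.
Inner hash: sum = 95+235+13+112+75+111 = 641 → 02 81.
Outer input = (K'⊕opad) ∥ inner = 35 81 67 1a 21 ∥ 02 81.
Outer hash (tag): sum = 53+129+103+26+33+2+129 = 475 → 01 db.

01db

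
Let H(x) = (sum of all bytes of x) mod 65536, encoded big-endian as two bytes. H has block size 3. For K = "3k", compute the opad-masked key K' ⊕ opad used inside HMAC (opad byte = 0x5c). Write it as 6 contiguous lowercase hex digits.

6f375c

Key "3k" = 33 6b is 2 bytes ≤ B = 3; zero-pad to 3 bytes: K' = 33 6b 00.
XOR each byte with 0x5c: 33⊕5c=6f, 6b⊕5c=37, 00⊕5c=5c.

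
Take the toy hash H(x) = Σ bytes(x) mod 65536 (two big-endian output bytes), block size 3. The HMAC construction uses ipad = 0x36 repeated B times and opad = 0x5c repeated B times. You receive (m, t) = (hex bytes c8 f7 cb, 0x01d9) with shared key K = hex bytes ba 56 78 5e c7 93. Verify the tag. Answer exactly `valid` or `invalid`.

invalid

Key hex bytes ba 56 78 5e c7 93 is 6 bytes > B = 3, so hash it first: H(key) = 03 40, then zero-pad to 3 bytes: K' = 03 40 00.
K' ⊕ ipad = 35 76 36; K' ⊕ opad = 5f 1c 5c.
Inner hash: sum = 53+118+54+200+247+203 = 875 → 03 6b.
Outer hash (recomputed tag): sum = 95+28+92+3+107 = 325 → 01 45.
Recomputed tag = 0145; claimed = 01d9 → mismatch.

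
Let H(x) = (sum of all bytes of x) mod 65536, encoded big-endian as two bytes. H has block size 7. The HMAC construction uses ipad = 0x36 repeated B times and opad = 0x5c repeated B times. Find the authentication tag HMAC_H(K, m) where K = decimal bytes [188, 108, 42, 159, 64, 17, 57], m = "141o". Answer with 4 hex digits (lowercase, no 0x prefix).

Key decimal bytes [188, 108, 42, 159, 64, 17, 57] = bc 6c 2a 9f 40 11 39 is exactly B = 7 bytes: K' = bc 6c 2a 9f 40 11 39.
K' ⊕ ipad = 8a 5a 1c a9 76 27 0f.  K' ⊕ opad = e0 30 76 c3 1c 4d 65.
Inner input = (K'⊕ipad) ∥ m = 8a 5a 1c a9 76 27 0f ∥ 31 34 31 6f.
Inner hash: sum = 138+90+28+169+118+39+15+49+52+49+111 = 858 → 03 5a.
Outer input = (K'⊕opad) ∥ inner = e0 30 76 c3 1c 4d 65 ∥ 03 5a.
Outer hash (tag): sum = 224+48+118+195+28+77+101+3+90 = 884 → 03 74.

0374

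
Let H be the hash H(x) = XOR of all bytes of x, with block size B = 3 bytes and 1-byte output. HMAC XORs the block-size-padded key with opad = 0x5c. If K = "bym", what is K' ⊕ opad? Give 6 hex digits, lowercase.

Key "bym" = 62 79 6d is exactly B = 3 bytes: K' = 62 79 6d.
XOR each byte with 0x5c: 62⊕5c=3e, 79⊕5c=25, 6d⊕5c=31.

3e2531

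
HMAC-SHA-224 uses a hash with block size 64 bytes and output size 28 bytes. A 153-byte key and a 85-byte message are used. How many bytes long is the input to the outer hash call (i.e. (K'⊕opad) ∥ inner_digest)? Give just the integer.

Key is 153 > 64 bytes, so it is hashed to 28 bytes then zero-padded to 64: |K'| = 64.
Outer input = (K'⊕opad) ∥ H(inner) → 64 + 28 = 92 bytes.

92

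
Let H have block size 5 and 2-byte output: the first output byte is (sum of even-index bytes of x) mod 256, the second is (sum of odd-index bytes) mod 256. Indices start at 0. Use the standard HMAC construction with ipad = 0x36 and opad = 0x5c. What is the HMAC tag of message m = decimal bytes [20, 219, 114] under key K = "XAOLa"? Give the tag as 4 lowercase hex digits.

cb46

Key "XAOLa" = 58 41 4f 4c 61 is exactly B = 5 bytes: K' = 58 41 4f 4c 61.
K' ⊕ ipad = 6e 77 79 7a 57.  K' ⊕ opad = 04 1d 13 10 3d.
Inner input = (K'⊕ipad) ∥ m = 6e 77 79 7a 57 ∥ 14 db 72.
Inner hash: even-index sum = 537 mod 256 = 25; odd-index sum = 375 mod 256 = 119 → 19 77.
Outer input = (K'⊕opad) ∥ inner = 04 1d 13 10 3d ∥ 19 77.
Outer hash (tag): even-index sum = 203 mod 256 = 203; odd-index sum = 70 mod 256 = 70 → cb 46.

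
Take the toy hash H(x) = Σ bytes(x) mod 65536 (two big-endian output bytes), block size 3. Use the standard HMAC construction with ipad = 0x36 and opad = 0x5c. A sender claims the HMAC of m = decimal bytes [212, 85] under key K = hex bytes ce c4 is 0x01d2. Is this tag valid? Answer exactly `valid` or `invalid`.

valid

Key hex bytes ce c4 is 2 bytes ≤ B = 3; zero-pad to 3 bytes: K' = ce c4 00.
K' ⊕ ipad = f8 f2 36; K' ⊕ opad = 92 98 5c.
Inner hash: sum = 248+242+54+212+85 = 841 → 03 49.
Outer hash (recomputed tag): sum = 146+152+92+3+73 = 466 → 01 d2.
Recomputed tag = 01d2; claimed = 01d2 → match.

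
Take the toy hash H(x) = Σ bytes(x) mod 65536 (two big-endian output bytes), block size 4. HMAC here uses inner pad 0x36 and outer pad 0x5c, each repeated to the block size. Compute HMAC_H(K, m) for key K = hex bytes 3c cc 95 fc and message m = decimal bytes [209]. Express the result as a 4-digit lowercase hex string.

Key hex bytes 3c cc 95 fc is exactly B = 4 bytes: K' = 3c cc 95 fc.
K' ⊕ ipad = 0a fa a3 ca.  K' ⊕ opad = 60 90 c9 a0.
Inner input = (K'⊕ipad) ∥ m = 0a fa a3 ca ∥ d1.
Inner hash: sum = 10+250+163+202+209 = 834 → 03 42.
Outer input = (K'⊕opad) ∥ inner = 60 90 c9 a0 ∥ 03 42.
Outer hash (tag): sum = 96+144+201+160+3+66 = 670 → 02 9e.

029e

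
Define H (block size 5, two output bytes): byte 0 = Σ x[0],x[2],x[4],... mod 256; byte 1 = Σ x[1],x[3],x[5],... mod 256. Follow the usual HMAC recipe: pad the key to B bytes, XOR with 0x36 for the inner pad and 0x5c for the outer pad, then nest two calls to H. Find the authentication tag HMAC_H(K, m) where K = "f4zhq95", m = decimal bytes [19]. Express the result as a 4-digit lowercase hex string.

Key "f4zhq95" = 66 34 7a 68 71 39 35 is 7 bytes > B = 5, so hash it first: H(key) = 86 d5, then zero-pad to 5 bytes: K' = 86 d5 00 00 00.
K' ⊕ ipad = b0 e3 36 36 36.  K' ⊕ opad = da 89 5c 5c 5c.
Inner input = (K'⊕ipad) ∥ m = b0 e3 36 36 36 ∥ 13.
Inner hash: even-index sum = 284 mod 256 = 28; odd-index sum = 300 mod 256 = 44 → 1c 2c.
Outer input = (K'⊕opad) ∥ inner = da 89 5c 5c 5c ∥ 1c 2c.
Outer hash (tag): even-index sum = 446 mod 256 = 190; odd-index sum = 257 mod 256 = 1 → be 01.

be01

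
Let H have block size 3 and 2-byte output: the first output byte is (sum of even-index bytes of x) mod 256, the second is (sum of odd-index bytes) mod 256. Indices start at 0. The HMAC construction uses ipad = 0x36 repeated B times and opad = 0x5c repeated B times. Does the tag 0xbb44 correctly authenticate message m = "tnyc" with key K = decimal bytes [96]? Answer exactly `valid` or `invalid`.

invalid

Key decimal bytes [96] = 60 is 1 byte ≤ B = 3; zero-pad to 3 bytes: K' = 60 00 00.
K' ⊕ ipad = 56 36 36; K' ⊕ opad = 3c 5c 5c.
Inner hash: even-index sum = 349 mod 256 = 93; odd-index sum = 291 mod 256 = 35 → 5d 23.
Outer hash (recomputed tag): even-index sum = 187 mod 256 = 187; odd-index sum = 185 mod 256 = 185 → bb b9.
Recomputed tag = bbb9; claimed = bb44 → mismatch.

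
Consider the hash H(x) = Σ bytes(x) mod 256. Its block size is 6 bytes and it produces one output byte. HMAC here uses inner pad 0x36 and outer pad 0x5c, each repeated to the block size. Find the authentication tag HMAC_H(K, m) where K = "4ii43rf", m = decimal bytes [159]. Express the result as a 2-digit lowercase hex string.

05

Key "4ii43rf" = 34 69 69 34 33 72 66 is 7 bytes > B = 6, so hash it first: H(key) = 45, then zero-pad to 6 bytes: K' = 45 00 00 00 00 00.
K' ⊕ ipad = 73 36 36 36 36 36.  K' ⊕ opad = 19 5c 5c 5c 5c 5c.
Inner input = (K'⊕ipad) ∥ m = 73 36 36 36 36 36 ∥ 9f.
Inner hash: sum = 115+54+54+54+54+54+159 = 544; mod 256 = 32 → 20.
Outer input = (K'⊕opad) ∥ inner = 19 5c 5c 5c 5c 5c ∥ 20.
Outer hash (tag): sum = 25+92+92+92+92+92+32 = 517; mod 256 = 5 → 05.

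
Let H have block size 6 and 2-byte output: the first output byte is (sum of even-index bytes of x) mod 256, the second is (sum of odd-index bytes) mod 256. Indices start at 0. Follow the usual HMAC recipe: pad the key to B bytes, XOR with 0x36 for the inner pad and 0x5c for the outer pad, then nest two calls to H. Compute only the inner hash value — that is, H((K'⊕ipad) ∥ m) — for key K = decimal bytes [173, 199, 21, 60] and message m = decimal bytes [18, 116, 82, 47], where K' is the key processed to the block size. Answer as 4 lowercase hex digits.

Key decimal bytes [173, 199, 21, 60] = ad c7 15 3c is 4 bytes ≤ B = 6; zero-pad to 6 bytes: K' = ad c7 15 3c 00 00.
K' ⊕ ipad = 9b f1 23 0a 36 36.
Inner input = 9b f1 23 0a 36 36 ∥ 12 74 52 2f.
Inner hash: even-index sum = 344 mod 256 = 88; odd-index sum = 468 mod 256 = 212 → 58 d4.

58d4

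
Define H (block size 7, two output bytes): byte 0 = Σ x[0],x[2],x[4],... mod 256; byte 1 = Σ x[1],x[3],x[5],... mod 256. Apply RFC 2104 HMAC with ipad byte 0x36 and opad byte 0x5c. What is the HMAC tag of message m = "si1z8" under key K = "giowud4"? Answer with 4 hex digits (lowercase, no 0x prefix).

cd6a

Key "giowud4" = 67 69 6f 77 75 64 34 is exactly B = 7 bytes: K' = 67 69 6f 77 75 64 34.
K' ⊕ ipad = 51 5f 59 41 43 52 02.  K' ⊕ opad = 3b 35 33 2b 29 38 68.
Inner input = (K'⊕ipad) ∥ m = 51 5f 59 41 43 52 02 ∥ 73 69 31 7a 38.
Inner hash: even-index sum = 466 mod 256 = 210; odd-index sum = 462 mod 256 = 206 → d2 ce.
Outer input = (K'⊕opad) ∥ inner = 3b 35 33 2b 29 38 68 ∥ d2 ce.
Outer hash (tag): even-index sum = 461 mod 256 = 205; odd-index sum = 362 mod 256 = 106 → cd 6a.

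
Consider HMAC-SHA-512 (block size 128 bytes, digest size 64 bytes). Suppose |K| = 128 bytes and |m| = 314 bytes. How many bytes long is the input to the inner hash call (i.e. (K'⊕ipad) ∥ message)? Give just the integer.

442

Key is 128 ≤ 128 bytes, zero-padded: |K'| = 128.
Inner input = (K'⊕ipad) ∥ m → 128 + 314 = 442 bytes.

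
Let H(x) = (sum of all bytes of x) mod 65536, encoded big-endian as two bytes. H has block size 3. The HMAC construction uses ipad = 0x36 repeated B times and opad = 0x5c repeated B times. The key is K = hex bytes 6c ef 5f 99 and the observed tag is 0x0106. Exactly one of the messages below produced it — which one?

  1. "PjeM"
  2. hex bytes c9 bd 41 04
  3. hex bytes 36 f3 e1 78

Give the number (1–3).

Key hex bytes 6c ef 5f 99 is 4 bytes > B = 3, so hash it first: H(key) = 02 53, then zero-pad to 3 bytes: K' = 02 53 00.
K' ⊕ ipad = 34 65 36; K' ⊕ opad = 5e 0f 5c.
m1: inner = H(34 65 36 50 6a 65 4d) = 02 3b; tag = H(5e 0f 5c 02 3b) = 0106 ← matches
m2: inner = H(34 65 36 c9 bd 41 04) = 02 9a; tag = H(5e 0f 5c 02 9a) = 0165
m3: inner = H(34 65 36 36 f3 e1 78) = 03 51; tag = H(5e 0f 5c 03 51) = 011d

1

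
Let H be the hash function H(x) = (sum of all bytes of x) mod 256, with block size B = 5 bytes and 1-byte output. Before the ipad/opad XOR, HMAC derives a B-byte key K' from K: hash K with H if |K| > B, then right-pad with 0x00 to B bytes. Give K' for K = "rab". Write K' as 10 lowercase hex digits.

Key "rab" = 72 61 62 is 3 bytes ≤ B = 5; zero-pad to 5 bytes: K' = 72 61 62 00 00.

7261620000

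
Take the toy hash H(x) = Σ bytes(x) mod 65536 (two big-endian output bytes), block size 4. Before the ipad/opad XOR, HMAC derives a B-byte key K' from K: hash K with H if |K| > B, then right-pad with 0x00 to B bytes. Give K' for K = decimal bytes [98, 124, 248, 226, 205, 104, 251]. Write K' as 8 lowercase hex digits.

|K| = 7 > B = 4, so first hash the key.
H(K): sum = 98+124+248+226+205+104+251 = 1256 → 04 e8.
Zero-pad H(K) = 04 e8 to 4 bytes: K' = 04 e8 00 00.

04e80000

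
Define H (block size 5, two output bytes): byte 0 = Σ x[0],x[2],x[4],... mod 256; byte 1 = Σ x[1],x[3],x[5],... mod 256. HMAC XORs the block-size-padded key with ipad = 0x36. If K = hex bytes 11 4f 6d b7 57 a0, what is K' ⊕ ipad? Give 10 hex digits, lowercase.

e390363636

Key hex bytes 11 4f 6d b7 57 a0 is 6 bytes > B = 5, so hash it first: H(key) = d5 a6, then zero-pad to 5 bytes: K' = d5 a6 00 00 00.
XOR each byte with 0x36: d5⊕36=e3, a6⊕36=90, 00⊕36=36, 00⊕36=36, 00⊕36=36.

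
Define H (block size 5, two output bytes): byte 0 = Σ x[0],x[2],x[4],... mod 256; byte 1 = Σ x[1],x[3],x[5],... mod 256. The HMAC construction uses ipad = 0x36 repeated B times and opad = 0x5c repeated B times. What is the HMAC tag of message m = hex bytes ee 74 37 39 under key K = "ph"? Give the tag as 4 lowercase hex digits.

9def

Key "ph" = 70 68 is 2 bytes ≤ B = 5; zero-pad to 5 bytes: K' = 70 68 00 00 00.
K' ⊕ ipad = 46 5e 36 36 36.  K' ⊕ opad = 2c 34 5c 5c 5c.
Inner input = (K'⊕ipad) ∥ m = 46 5e 36 36 36 ∥ ee 74 37 39.
Inner hash: even-index sum = 351 mod 256 = 95; odd-index sum = 441 mod 256 = 185 → 5f b9.
Outer input = (K'⊕opad) ∥ inner = 2c 34 5c 5c 5c ∥ 5f b9.
Outer hash (tag): even-index sum = 413 mod 256 = 157; odd-index sum = 239 mod 256 = 239 → 9d ef.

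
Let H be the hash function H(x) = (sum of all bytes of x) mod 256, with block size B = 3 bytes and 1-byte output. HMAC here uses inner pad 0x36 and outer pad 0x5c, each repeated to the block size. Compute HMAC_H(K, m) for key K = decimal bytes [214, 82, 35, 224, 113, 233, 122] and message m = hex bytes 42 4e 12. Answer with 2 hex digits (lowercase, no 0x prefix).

Key decimal bytes [214, 82, 35, 224, 113, 233, 122] = d6 52 23 e0 71 e9 7a is 7 bytes > B = 3, so hash it first: H(key) = ff, then zero-pad to 3 bytes: K' = ff 00 00.
K' ⊕ ipad = c9 36 36.  K' ⊕ opad = a3 5c 5c.
Inner input = (K'⊕ipad) ∥ m = c9 36 36 ∥ 42 4e 12.
Inner hash: sum = 201+54+54+66+78+18 = 471; mod 256 = 215 → d7.
Outer input = (K'⊕opad) ∥ inner = a3 5c 5c ∥ d7.
Outer hash (tag): sum = 163+92+92+215 = 562; mod 256 = 50 → 32.

32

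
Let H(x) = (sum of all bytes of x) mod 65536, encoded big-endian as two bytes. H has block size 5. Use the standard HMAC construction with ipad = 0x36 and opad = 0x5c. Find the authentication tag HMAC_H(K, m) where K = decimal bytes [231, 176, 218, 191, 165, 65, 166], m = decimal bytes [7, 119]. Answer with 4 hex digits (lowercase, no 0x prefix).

Key decimal bytes [231, 176, 218, 191, 165, 65, 166] = e7 b0 da bf a5 41 a6 is 7 bytes > B = 5, so hash it first: H(key) = 04 bc, then zero-pad to 5 bytes: K' = 04 bc 00 00 00.
K' ⊕ ipad = 32 8a 36 36 36.  K' ⊕ opad = 58 e0 5c 5c 5c.
Inner input = (K'⊕ipad) ∥ m = 32 8a 36 36 36 ∥ 07 77.
Inner hash: sum = 50+138+54+54+54+7+119 = 476 → 01 dc.
Outer input = (K'⊕opad) ∥ inner = 58 e0 5c 5c 5c ∥ 01 dc.
Outer hash (tag): sum = 88+224+92+92+92+1+220 = 809 → 03 29.

0329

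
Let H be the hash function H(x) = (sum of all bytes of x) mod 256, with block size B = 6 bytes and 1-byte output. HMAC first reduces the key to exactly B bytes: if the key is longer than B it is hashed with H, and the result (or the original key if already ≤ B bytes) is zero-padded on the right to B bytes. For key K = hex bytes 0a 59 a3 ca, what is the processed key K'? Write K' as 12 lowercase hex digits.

Key hex bytes 0a 59 a3 ca is 4 bytes ≤ B = 6; zero-pad to 6 bytes: K' = 0a 59 a3 ca 00 00.

0a59a3ca0000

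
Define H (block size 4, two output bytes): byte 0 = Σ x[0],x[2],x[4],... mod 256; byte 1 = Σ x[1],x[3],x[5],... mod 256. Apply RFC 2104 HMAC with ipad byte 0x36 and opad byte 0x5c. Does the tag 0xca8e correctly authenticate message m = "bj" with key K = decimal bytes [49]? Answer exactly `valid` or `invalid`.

invalid

Key decimal bytes [49] = 31 is 1 byte ≤ B = 4; zero-pad to 4 bytes: K' = 31 00 00 00.
K' ⊕ ipad = 07 36 36 36; K' ⊕ opad = 6d 5c 5c 5c.
Inner hash: even-index sum = 159 mod 256 = 159; odd-index sum = 214 mod 256 = 214 → 9f d6.
Outer hash (recomputed tag): even-index sum = 360 mod 256 = 104; odd-index sum = 398 mod 256 = 142 → 68 8e.
Recomputed tag = 688e; claimed = ca8e → mismatch.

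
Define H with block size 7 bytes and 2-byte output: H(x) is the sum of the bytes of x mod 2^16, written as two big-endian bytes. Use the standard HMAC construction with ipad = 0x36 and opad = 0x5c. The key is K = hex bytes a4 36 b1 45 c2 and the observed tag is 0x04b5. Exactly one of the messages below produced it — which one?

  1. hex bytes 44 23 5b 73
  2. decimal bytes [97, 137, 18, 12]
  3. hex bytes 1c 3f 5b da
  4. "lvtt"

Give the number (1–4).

Key hex bytes a4 36 b1 45 c2 is 5 bytes ≤ B = 7; zero-pad to 7 bytes: K' = a4 36 b1 45 c2 00 00.
K' ⊕ ipad = 92 00 87 73 f4 36 36; K' ⊕ opad = f8 6a ed 19 9e 5c 5c.
m1: inner = H(92 00 87 73 f4 36 36 44 23 5b 73) = 04 21; tag = H(f8 6a ed 19 9e 5c 5c 04 21) = 03e3
m2: inner = H(92 00 87 73 f4 36 36 61 89 12 0c) = 03 f4; tag = H(f8 6a ed 19 9e 5c 5c 03 f4) = 04b5 ← matches
m3: inner = H(92 00 87 73 f4 36 36 1c 3f 5b da) = 04 7c; tag = H(f8 6a ed 19 9e 5c 5c 04 7c) = 043e
m4: inner = H(92 00 87 73 f4 36 36 6c 76 74 74) = 04 b6; tag = H(f8 6a ed 19 9e 5c 5c 04 b6) = 0478

2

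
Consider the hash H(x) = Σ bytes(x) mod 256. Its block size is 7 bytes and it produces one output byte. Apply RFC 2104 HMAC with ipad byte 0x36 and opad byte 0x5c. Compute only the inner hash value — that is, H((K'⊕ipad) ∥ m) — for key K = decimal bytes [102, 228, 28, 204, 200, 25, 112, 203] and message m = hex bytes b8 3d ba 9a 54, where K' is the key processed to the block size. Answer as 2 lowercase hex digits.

59

Key decimal bytes [102, 228, 28, 204, 200, 25, 112, 203] = 66 e4 1c cc c8 19 70 cb is 8 bytes > B = 7, so hash it first: H(key) = 4e, then zero-pad to 7 bytes: K' = 4e 00 00 00 00 00 00.
K' ⊕ ipad = 78 36 36 36 36 36 36.
Inner input = 78 36 36 36 36 36 36 ∥ b8 3d ba 9a 54.
Inner hash: sum = 120+54+54+54+54+54+54+184+61+186+154+84 = 1113; mod 256 = 89 → 59.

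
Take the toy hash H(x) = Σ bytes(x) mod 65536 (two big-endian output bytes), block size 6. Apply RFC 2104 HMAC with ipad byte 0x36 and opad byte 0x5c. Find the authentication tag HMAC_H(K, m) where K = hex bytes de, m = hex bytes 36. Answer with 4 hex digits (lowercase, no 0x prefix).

027c

Key hex bytes de is 1 byte ≤ B = 6; zero-pad to 6 bytes: K' = de 00 00 00 00 00.
K' ⊕ ipad = e8 36 36 36 36 36.  K' ⊕ opad = 82 5c 5c 5c 5c 5c.
Inner input = (K'⊕ipad) ∥ m = e8 36 36 36 36 36 ∥ 36.
Inner hash: sum = 232+54+54+54+54+54+54 = 556 → 02 2c.
Outer input = (K'⊕opad) ∥ inner = 82 5c 5c 5c 5c 5c ∥ 02 2c.
Outer hash (tag): sum = 130+92+92+92+92+92+2+44 = 636 → 02 7c.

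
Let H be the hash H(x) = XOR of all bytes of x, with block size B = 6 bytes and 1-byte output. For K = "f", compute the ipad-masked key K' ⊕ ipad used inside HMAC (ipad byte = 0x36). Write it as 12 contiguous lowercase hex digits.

Key "f" = 66 is 1 byte ≤ B = 6; zero-pad to 6 bytes: K' = 66 00 00 00 00 00.
XOR each byte with 0x36: 66⊕36=50, 00⊕36=36, 00⊕36=36, 00⊕36=36, 00⊕36=36, 00⊕36=36.

503636363636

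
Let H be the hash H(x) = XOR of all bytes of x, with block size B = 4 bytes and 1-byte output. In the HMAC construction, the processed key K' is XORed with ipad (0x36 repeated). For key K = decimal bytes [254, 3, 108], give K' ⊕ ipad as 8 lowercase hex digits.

Key decimal bytes [254, 3, 108] = fe 03 6c is 3 bytes ≤ B = 4; zero-pad to 4 bytes: K' = fe 03 6c 00.
XOR each byte with 0x36: fe⊕36=c8, 03⊕36=35, 6c⊕36=5a, 00⊕36=36.

c8355a36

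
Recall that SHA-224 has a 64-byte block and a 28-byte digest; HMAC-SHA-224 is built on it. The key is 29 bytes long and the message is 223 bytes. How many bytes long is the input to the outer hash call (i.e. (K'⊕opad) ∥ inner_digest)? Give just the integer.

Key is 29 ≤ 64 bytes, zero-padded: |K'| = 64.
Outer input = (K'⊕opad) ∥ H(inner) → 64 + 28 = 92 bytes.

92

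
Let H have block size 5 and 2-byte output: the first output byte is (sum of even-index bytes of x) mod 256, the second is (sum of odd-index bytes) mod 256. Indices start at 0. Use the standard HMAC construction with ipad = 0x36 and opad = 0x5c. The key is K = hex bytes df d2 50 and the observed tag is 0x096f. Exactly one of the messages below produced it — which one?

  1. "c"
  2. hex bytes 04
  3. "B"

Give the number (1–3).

2

Key hex bytes df d2 50 is 3 bytes ≤ B = 5; zero-pad to 5 bytes: K' = df d2 50 00 00.
K' ⊕ ipad = e9 e4 66 36 36; K' ⊕ opad = 83 8e 0c 5c 5c.
m1: inner = H(e9 e4 66 36 36 63) = 85 7d; tag = H(83 8e 0c 5c 5c 85 7d) = 686f
m2: inner = H(e9 e4 66 36 36 04) = 85 1e; tag = H(83 8e 0c 5c 5c 85 1e) = 096f ← matches
m3: inner = H(e9 e4 66 36 36 42) = 85 5c; tag = H(83 8e 0c 5c 5c 85 5c) = 476f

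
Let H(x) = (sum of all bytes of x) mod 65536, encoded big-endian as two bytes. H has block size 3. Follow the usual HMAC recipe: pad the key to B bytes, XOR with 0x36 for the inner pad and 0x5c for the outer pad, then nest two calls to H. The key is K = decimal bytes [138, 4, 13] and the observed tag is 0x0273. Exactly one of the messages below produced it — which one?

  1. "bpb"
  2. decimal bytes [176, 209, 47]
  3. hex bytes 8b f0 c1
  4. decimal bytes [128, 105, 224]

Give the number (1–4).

4

Key decimal bytes [138, 4, 13] = 8a 04 0d is exactly B = 3 bytes: K' = 8a 04 0d.
K' ⊕ ipad = bc 32 3b; K' ⊕ opad = d6 58 51.
m1: inner = H(bc 32 3b 62 70 62) = 02 5d; tag = H(d6 58 51 02 5d) = 01de
m2: inner = H(bc 32 3b b0 d1 2f) = 02 d9; tag = H(d6 58 51 02 d9) = 025a
m3: inner = H(bc 32 3b 8b f0 c1) = 03 65; tag = H(d6 58 51 03 65) = 01e7
m4: inner = H(bc 32 3b 80 69 e0) = 02 f2; tag = H(d6 58 51 02 f2) = 0273 ← matches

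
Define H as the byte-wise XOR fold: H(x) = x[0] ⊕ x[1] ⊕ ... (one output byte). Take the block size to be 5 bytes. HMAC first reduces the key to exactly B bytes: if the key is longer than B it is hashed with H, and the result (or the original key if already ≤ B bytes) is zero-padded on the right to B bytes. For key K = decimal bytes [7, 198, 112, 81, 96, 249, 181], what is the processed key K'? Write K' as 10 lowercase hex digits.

|K| = 7 > B = 5, so first hash the key.
H(K): XOR 07⊕c6⊕70⊕51⊕60⊕f9⊕b5 = cc.
Zero-pad H(K) = cc to 5 bytes: K' = cc 00 00 00 00.

cc00000000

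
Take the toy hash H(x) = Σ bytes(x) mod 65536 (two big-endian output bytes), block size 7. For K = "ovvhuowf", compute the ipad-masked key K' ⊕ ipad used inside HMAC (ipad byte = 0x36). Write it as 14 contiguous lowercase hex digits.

35b23636363636

Key "ovvhuowf" = 6f 76 76 68 75 6f 77 66 is 8 bytes > B = 7, so hash it first: H(key) = 03 84, then zero-pad to 7 bytes: K' = 03 84 00 00 00 00 00.
XOR each byte with 0x36: 03⊕36=35, 84⊕36=b2, 00⊕36=36, 00⊕36=36, 00⊕36=36, 00⊕36=36, 00⊕36=36.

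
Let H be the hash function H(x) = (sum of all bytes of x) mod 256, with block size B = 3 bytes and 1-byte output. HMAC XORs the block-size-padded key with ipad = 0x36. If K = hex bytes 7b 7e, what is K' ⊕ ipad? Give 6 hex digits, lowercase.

4d4836

Key hex bytes 7b 7e is 2 bytes ≤ B = 3; zero-pad to 3 bytes: K' = 7b 7e 00.
XOR each byte with 0x36: 7b⊕36=4d, 7e⊕36=48, 00⊕36=36.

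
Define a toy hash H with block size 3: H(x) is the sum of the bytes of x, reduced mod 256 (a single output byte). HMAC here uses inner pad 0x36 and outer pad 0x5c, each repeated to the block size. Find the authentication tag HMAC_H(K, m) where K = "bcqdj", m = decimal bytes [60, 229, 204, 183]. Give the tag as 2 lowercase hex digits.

52

Key "bcqdj" = 62 63 71 64 6a is 5 bytes > B = 3, so hash it first: H(key) = 04, then zero-pad to 3 bytes: K' = 04 00 00.
K' ⊕ ipad = 32 36 36.  K' ⊕ opad = 58 5c 5c.
Inner input = (K'⊕ipad) ∥ m = 32 36 36 ∥ 3c e5 cc b7.
Inner hash: sum = 50+54+54+60+229+204+183 = 834; mod 256 = 66 → 42.
Outer input = (K'⊕opad) ∥ inner = 58 5c 5c ∥ 42.
Outer hash (tag): sum = 88+92+92+66 = 338; mod 256 = 82 → 52.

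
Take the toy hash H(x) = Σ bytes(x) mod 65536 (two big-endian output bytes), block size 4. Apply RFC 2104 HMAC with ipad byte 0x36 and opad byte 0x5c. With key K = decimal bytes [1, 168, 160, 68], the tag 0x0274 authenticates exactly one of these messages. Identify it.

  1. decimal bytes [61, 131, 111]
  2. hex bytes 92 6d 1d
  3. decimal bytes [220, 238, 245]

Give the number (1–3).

1

Key decimal bytes [1, 168, 160, 68] = 01 a8 a0 44 is exactly B = 4 bytes: K' = 01 a8 a0 44.
K' ⊕ ipad = 37 9e 96 72; K' ⊕ opad = 5d f4 fc 18.
m1: inner = H(37 9e 96 72 3d 83 6f) = 03 0c; tag = H(5d f4 fc 18 03 0c) = 0274 ← matches
m2: inner = H(37 9e 96 72 92 6d 1d) = 02 f9; tag = H(5d f4 fc 18 02 f9) = 0360
m3: inner = H(37 9e 96 72 dc ee f5) = 04 9c; tag = H(5d f4 fc 18 04 9c) = 0305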